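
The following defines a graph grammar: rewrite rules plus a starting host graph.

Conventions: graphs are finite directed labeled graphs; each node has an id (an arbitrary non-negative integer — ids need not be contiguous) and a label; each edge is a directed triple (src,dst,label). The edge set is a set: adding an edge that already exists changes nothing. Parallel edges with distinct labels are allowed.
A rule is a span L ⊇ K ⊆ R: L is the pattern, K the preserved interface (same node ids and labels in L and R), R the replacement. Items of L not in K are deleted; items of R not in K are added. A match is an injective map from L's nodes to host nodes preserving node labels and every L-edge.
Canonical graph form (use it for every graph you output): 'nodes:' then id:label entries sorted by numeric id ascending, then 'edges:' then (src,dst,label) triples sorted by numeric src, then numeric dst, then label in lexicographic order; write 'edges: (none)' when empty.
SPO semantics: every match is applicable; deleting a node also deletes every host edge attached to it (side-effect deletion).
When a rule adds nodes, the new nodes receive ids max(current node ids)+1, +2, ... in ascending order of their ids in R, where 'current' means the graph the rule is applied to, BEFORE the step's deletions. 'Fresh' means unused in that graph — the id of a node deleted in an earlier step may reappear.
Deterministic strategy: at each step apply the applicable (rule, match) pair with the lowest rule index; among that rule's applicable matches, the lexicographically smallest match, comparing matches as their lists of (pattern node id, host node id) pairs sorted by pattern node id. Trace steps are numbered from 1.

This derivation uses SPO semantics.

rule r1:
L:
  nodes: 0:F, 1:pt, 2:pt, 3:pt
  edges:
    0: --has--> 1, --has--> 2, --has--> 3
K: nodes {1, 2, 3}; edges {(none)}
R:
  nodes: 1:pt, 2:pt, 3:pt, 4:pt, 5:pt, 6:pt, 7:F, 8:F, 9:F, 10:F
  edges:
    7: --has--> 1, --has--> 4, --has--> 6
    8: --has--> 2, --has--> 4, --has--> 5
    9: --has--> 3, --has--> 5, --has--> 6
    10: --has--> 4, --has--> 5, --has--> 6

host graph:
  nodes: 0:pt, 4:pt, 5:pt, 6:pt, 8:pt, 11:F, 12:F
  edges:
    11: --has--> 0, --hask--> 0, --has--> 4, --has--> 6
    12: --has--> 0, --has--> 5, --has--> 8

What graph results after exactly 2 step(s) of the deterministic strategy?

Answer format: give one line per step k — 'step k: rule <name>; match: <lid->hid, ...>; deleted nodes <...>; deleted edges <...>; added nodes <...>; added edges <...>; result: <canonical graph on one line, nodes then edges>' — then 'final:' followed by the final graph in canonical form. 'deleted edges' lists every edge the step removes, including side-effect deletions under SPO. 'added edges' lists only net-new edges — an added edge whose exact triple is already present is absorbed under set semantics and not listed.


step 1: rule r1; match: 0->11, 1->0, 2->4, 3->6; deleted nodes 11; deleted edges (11,0,has); (11,0,hask); (11,4,has); (11,6,has); added nodes 13, 14, 15, 16, 17, 18, 19; added edges (16,0,has); (16,13,has); (16,15,has); (17,4,has); (17,13,has); (17,14,has); (18,6,has); (18,14,has); (18,15,has); (19,13,has); (19,14,has); (19,15,has); result: nodes: 0:pt, 4:pt, 5:pt, 6:pt, 8:pt, 12:F, 13:pt, 14:pt, 15:pt, 16:F, 17:F, 18:F, 19:F edges: (12,0,has); (12,5,has); (12,8,has); (16,0,has); (16,13,has); (16,15,has); (17,4,has); (17,13,has); (17,14,has); (18,6,has); (18,14,has); (18,15,has); (19,13,has); (19,14,has); (19,15,has)
step 2: rule r1; match: 0->12, 1->0, 2->5, 3->8; deleted nodes 12; deleted edges (12,0,has); (12,5,has); (12,8,has); added nodes 20, 21, 22, 23, 24, 25, 26; added edges (23,0,has); (23,20,has); (23,22,has); (24,5,has); (24,20,has); (24,21,has); (25,8,has); (25,21,has); (25,22,has); (26,20,has); (26,21,has); (26,22,has); result: nodes: 0:pt, 4:pt, 5:pt, 6:pt, 8:pt, 13:pt, 14:pt, 15:pt, 16:F, 17:F, 18:F, 19:F, 20:pt, 21:pt, 22:pt, 23:F, 24:F, 25:F, 26:F edges: (16,0,has); (16,13,has); (16,15,has); (17,4,has); (17,13,has); (17,14,has); (18,6,has); (18,14,has); (18,15,has); (19,13,has); (19,14,has); (19,15,has); (23,0,has); (23,20,has); (23,22,has); (24,5,has); (24,20,has); (24,21,has); (25,8,has); (25,21,has); (25,22,has); (26,20,has); (26,21,has); (26,22,has)
final:
nodes: 0:pt, 4:pt, 5:pt, 6:pt, 8:pt, 13:pt, 14:pt, 15:pt, 16:F, 17:F, 18:F, 19:F, 20:pt, 21:pt, 22:pt, 23:F, 24:F, 25:F, 26:F
edges: (16,0,has); (16,13,has); (16,15,has); (17,4,has); (17,13,has); (17,14,has); (18,6,has); (18,14,has); (18,15,has); (19,13,has); (19,14,has); (19,15,has); (23,0,has); (23,20,has); (23,22,has); (24,5,has); (24,20,has); (24,21,has); (25,8,has); (25,21,has); (25,22,has); (26,20,has); (26,21,has); (26,22,has)


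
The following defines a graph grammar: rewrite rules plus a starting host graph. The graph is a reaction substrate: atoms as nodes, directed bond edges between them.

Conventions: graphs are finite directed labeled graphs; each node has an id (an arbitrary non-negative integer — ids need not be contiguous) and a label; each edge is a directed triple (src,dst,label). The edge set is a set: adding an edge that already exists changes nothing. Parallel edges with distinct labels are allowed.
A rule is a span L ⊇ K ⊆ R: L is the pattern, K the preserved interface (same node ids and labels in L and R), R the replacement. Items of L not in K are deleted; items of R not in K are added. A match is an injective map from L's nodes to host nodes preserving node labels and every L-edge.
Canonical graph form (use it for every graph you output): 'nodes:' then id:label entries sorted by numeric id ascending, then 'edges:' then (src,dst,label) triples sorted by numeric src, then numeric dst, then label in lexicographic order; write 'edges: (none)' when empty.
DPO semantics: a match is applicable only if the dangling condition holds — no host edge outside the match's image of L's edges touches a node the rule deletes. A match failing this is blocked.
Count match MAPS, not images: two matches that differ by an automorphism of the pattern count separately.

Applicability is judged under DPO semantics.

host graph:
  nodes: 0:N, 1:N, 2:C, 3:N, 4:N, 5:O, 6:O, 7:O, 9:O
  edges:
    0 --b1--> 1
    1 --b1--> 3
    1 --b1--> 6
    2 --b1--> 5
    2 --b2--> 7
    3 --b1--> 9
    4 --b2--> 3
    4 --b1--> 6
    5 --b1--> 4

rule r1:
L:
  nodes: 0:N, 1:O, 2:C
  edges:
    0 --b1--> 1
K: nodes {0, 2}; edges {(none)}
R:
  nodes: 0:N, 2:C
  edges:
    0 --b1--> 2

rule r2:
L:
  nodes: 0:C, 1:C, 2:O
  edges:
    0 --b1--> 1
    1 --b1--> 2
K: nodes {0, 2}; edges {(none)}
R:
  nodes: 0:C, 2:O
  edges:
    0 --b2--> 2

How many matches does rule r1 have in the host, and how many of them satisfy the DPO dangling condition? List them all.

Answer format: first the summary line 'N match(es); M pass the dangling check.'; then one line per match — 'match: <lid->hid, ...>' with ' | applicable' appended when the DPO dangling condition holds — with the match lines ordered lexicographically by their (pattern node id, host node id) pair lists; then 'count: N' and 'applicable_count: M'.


3 match(es); 1 pass the dangling check.
match: 0->1, 1->6, 2->2
match: 0->3, 1->9, 2->2 | applicable
match: 0->4, 1->6, 2->2
count: 3
applicable_count: 1


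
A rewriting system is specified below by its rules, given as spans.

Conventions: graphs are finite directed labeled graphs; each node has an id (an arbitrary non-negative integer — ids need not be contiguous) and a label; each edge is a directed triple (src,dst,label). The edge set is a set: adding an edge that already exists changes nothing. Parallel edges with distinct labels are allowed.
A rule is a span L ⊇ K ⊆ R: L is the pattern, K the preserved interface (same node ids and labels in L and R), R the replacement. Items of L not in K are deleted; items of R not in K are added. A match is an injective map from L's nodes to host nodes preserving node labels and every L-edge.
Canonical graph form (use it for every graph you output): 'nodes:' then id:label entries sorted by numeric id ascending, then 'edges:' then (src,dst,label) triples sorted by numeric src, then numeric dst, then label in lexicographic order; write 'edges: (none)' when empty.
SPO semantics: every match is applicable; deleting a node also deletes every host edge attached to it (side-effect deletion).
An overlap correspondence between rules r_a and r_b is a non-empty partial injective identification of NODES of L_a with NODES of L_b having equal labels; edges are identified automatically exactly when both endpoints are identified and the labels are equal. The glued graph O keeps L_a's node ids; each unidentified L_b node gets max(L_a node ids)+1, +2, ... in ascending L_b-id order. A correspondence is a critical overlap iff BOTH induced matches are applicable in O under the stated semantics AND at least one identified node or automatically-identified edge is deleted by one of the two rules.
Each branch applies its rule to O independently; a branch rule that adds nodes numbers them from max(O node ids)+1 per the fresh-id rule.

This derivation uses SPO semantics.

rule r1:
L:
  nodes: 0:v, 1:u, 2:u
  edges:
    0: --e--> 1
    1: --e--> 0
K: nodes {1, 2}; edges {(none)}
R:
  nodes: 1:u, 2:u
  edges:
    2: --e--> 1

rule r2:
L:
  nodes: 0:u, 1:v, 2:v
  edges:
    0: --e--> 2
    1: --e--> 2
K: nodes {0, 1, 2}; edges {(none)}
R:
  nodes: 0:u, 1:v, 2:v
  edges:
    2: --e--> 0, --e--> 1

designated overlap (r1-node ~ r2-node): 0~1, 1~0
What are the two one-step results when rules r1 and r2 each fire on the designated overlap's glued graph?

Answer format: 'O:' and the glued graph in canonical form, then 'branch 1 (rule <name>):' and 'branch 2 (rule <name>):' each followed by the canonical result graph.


O:
nodes: 0:v, 1:u, 2:u, 3:v
edges: (0,1,e); (0,3,e); (1,0,e); (1,3,e)
branch 1 (rule r1):
nodes: 1:u, 2:u, 3:v
edges: (1,3,e); (2,1,e)
branch 2 (rule r2):
nodes: 0:v, 1:u, 2:u, 3:v
edges: (0,1,e); (1,0,e); (3,0,e); (3,1,e)


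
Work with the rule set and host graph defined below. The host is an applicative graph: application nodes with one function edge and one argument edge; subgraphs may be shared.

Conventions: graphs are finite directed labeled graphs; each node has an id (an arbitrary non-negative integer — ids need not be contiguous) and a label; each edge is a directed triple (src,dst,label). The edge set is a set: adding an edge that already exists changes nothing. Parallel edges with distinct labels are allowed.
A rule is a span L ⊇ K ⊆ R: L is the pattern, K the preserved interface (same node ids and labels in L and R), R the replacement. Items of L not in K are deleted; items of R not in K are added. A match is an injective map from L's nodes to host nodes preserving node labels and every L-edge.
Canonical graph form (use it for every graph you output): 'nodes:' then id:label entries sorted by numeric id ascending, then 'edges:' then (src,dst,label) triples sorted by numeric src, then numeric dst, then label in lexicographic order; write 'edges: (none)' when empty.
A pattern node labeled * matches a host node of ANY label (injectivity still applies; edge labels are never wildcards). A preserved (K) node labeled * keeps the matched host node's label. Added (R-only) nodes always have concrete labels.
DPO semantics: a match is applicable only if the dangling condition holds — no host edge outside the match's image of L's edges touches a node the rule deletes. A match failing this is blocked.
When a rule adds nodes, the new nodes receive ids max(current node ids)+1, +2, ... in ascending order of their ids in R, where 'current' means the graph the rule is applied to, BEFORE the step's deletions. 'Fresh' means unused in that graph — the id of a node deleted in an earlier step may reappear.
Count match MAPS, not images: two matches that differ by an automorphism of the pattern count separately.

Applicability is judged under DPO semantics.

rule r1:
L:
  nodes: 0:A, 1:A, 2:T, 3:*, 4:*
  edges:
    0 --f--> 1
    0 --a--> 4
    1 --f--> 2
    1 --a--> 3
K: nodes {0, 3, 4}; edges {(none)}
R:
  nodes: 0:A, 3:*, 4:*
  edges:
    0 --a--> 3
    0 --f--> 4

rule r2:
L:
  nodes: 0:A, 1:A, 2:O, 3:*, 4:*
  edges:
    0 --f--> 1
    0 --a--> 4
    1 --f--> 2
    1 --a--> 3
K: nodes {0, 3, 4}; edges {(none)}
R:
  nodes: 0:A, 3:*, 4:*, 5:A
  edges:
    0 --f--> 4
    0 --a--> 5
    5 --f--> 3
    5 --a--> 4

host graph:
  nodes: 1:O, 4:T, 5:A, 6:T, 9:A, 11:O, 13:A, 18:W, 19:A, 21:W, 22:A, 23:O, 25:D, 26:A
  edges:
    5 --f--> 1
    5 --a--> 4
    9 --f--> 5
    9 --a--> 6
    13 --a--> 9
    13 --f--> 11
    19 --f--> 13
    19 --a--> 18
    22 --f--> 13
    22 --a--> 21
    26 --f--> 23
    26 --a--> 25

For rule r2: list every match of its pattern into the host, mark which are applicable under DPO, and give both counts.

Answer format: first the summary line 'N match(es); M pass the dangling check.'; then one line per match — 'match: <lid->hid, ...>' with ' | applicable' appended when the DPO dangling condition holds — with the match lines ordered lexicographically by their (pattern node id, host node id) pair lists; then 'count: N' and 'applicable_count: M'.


3 match(es); 1 pass the dangling check.
match: 0->9, 1->5, 2->1, 3->4, 4->6 | applicable
match: 0->19, 1->13, 2->11, 3->9, 4->18
match: 0->22, 1->13, 2->11, 3->9, 4->21
count: 3
applicable_count: 1


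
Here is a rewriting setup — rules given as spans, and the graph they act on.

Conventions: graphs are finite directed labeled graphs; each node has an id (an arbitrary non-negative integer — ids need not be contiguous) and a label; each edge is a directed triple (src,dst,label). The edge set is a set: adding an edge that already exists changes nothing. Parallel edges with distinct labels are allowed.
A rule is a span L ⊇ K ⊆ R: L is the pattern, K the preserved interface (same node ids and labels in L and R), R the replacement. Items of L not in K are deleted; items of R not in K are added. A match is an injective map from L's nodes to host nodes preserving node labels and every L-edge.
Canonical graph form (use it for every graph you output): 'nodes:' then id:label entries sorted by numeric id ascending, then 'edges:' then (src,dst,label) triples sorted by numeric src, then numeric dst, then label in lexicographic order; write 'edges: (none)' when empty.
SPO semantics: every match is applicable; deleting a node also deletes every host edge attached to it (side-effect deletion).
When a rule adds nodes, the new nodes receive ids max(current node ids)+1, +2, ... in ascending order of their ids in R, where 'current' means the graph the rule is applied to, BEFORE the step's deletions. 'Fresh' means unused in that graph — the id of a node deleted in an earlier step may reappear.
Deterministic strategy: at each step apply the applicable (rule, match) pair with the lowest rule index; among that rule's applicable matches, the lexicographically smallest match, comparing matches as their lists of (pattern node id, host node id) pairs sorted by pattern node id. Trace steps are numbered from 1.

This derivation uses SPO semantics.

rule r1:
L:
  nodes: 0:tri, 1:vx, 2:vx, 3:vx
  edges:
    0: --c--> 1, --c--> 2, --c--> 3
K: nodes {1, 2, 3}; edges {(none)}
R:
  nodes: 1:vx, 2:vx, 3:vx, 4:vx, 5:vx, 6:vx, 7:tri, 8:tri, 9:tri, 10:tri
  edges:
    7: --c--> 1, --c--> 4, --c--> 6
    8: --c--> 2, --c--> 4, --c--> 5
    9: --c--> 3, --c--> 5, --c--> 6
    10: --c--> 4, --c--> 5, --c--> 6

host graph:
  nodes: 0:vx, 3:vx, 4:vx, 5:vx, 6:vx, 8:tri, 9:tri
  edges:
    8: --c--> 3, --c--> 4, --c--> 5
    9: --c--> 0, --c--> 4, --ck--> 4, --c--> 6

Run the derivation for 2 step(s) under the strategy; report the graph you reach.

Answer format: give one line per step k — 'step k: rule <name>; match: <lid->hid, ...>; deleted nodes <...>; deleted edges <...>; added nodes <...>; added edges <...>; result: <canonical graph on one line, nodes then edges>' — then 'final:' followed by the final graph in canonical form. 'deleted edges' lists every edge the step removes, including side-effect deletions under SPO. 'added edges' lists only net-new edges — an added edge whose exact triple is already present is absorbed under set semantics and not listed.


step 1: rule r1; match: 0->8, 1->3, 2->4, 3->5; deleted nodes 8; deleted edges (8,3,c); (8,4,c); (8,5,c); added nodes 10, 11, 12, 13, 14, 15, 16; added edges (13,3,c); (13,10,c); (13,12,c); (14,4,c); (14,10,c); (14,11,c); (15,5,c); (15,11,c); (15,12,c); (16,10,c); (16,11,c); (16,12,c); result: nodes: 0:vx, 3:vx, 4:vx, 5:vx, 6:vx, 9:tri, 10:vx, 11:vx, 12:vx, 13:tri, 14:tri, 15:tri, 16:tri edges: (9,0,c); (9,4,c); (9,4,ck); (9,6,c); (13,3,c); (13,10,c); (13,12,c); (14,4,c); (14,10,c); (14,11,c); (15,5,c); (15,11,c); (15,12,c); (16,10,c); (16,11,c); (16,12,c)
step 2: rule r1; match: 0->9, 1->0, 2->4, 3->6; deleted nodes 9; deleted edges (9,0,c); (9,4,c); (9,4,ck); (9,6,c); added nodes 17, 18, 19, 20, 21, 22, 23; added edges (20,0,c); (20,17,c); (20,19,c); (21,4,c); (21,17,c); (21,18,c); (22,6,c); (22,18,c); (22,19,c); (23,17,c); (23,18,c); (23,19,c); result: nodes: 0:vx, 3:vx, 4:vx, 5:vx, 6:vx, 10:vx, 11:vx, 12:vx, 13:tri, 14:tri, 15:tri, 16:tri, 17:vx, 18:vx, 19:vx, 20:tri, 21:tri, 22:tri, 23:tri edges: (13,3,c); (13,10,c); (13,12,c); (14,4,c); (14,10,c); (14,11,c); (15,5,c); (15,11,c); (15,12,c); (16,10,c); (16,11,c); (16,12,c); (20,0,c); (20,17,c); (20,19,c); (21,4,c); (21,17,c); (21,18,c); (22,6,c); (22,18,c); (22,19,c); (23,17,c); (23,18,c); (23,19,c)
final:
nodes: 0:vx, 3:vx, 4:vx, 5:vx, 6:vx, 10:vx, 11:vx, 12:vx, 13:tri, 14:tri, 15:tri, 16:tri, 17:vx, 18:vx, 19:vx, 20:tri, 21:tri, 22:tri, 23:tri
edges: (13,3,c); (13,10,c); (13,12,c); (14,4,c); (14,10,c); (14,11,c); (15,5,c); (15,11,c); (15,12,c); (16,10,c); (16,11,c); (16,12,c); (20,0,c); (20,17,c); (20,19,c); (21,4,c); (21,17,c); (21,18,c); (22,6,c); (22,18,c); (22,19,c); (23,17,c); (23,18,c); (23,19,c)


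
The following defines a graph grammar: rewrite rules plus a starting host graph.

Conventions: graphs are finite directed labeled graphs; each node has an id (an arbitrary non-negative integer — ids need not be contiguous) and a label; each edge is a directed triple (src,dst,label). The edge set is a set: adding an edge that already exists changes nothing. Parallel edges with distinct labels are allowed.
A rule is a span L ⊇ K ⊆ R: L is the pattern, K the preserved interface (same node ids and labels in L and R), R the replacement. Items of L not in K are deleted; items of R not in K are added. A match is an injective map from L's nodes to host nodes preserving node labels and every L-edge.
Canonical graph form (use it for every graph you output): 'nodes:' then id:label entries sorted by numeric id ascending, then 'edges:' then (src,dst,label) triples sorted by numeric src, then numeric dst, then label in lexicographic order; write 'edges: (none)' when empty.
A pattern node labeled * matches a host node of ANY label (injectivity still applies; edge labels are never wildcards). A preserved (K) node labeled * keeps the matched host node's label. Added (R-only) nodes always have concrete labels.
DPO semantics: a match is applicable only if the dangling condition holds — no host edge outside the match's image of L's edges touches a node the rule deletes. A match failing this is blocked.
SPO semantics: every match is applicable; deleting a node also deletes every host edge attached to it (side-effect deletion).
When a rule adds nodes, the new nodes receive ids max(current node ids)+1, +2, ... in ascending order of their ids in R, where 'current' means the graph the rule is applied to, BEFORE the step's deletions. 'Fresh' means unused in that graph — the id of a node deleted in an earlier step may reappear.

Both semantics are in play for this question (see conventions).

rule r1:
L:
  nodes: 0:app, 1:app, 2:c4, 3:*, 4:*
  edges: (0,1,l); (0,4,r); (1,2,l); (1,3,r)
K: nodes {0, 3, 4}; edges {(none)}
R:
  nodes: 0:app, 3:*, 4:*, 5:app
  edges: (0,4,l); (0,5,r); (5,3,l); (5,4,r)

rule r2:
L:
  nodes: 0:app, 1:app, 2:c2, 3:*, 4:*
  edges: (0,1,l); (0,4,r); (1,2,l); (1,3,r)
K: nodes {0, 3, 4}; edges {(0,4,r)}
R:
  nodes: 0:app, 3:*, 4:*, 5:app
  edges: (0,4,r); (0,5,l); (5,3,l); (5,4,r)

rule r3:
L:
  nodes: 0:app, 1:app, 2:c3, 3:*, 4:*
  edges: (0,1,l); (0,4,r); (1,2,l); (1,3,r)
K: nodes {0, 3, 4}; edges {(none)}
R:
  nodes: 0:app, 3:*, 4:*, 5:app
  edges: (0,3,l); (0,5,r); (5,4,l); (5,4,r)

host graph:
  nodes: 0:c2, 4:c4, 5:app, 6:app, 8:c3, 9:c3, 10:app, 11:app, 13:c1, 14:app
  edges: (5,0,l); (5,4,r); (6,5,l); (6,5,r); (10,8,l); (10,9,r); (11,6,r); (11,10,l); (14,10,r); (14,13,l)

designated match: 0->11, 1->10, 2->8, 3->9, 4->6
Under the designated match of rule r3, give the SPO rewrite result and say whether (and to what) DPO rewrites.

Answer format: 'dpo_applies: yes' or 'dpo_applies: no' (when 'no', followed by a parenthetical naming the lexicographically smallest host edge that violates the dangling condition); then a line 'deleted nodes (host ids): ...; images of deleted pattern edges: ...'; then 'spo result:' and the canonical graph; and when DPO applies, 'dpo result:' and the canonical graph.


dpo_applies: no
(the rule deletes node 10, which keeps host edge (14,10,r) outside the match image — the dangling condition fails, DPO blocks; SPO proceeds and side-deletes such edges)
deleted nodes (host ids): 8, 10; images of deleted pattern edges: (10,8,l); (10,9,r); (11,6,r); (11,10,l)
spo result:
nodes: 0:c2, 4:c4, 5:app, 6:app, 9:c3, 11:app, 13:c1, 14:app, 15:app
edges: (5,0,l); (5,4,r); (6,5,l); (6,5,r); (11,9,l); (11,15,r); (14,13,l); (15,6,l); (15,6,r)


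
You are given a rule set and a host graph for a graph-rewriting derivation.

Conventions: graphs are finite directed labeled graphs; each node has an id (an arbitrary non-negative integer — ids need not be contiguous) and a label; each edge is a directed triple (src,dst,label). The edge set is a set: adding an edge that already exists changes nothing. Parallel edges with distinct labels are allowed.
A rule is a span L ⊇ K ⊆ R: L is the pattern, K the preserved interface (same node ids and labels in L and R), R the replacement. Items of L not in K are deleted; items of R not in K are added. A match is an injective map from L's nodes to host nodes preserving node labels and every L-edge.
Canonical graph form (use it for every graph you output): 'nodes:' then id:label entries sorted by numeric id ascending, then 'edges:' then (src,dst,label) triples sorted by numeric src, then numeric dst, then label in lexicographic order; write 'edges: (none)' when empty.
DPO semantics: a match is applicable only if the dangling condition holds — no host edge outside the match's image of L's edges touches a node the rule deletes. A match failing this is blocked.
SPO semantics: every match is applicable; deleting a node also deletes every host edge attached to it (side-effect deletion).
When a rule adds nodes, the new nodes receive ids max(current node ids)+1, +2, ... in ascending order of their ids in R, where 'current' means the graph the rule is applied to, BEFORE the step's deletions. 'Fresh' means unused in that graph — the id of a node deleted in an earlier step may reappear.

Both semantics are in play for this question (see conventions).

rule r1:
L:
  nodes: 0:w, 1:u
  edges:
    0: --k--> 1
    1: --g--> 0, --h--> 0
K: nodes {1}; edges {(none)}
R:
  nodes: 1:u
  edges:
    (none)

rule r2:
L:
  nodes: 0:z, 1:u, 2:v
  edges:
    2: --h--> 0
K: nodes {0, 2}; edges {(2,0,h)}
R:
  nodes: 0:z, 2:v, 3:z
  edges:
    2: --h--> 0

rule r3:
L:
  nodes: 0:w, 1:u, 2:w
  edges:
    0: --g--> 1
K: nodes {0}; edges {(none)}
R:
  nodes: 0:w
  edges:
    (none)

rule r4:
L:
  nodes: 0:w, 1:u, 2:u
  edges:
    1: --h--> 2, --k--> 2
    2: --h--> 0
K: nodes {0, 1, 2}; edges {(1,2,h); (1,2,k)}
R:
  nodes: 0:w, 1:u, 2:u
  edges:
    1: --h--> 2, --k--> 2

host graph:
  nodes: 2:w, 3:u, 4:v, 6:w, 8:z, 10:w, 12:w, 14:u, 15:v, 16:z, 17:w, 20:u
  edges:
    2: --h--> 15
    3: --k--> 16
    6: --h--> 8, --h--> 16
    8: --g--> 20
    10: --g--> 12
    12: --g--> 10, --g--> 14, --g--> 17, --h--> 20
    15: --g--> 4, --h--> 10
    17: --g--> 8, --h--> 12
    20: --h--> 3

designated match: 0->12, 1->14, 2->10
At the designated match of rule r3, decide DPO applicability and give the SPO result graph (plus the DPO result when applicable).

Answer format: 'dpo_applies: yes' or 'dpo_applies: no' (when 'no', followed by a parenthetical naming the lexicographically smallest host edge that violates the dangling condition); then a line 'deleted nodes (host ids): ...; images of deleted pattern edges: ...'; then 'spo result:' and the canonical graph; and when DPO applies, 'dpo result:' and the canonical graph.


dpo_applies: no
(the rule deletes node 10, which keeps host edge (10,12,g) outside the match image — the dangling condition fails, DPO blocks; SPO proceeds and side-deletes such edges)
deleted nodes (host ids): 10, 14; images of deleted pattern edges: (12,14,g)
spo result:
nodes: 2:w, 3:u, 4:v, 6:w, 8:z, 12:w, 15:v, 16:z, 17:w, 20:u
edges: (2,15,h); (3,16,k); (6,8,h); (6,16,h); (8,20,g); (12,17,g); (12,20,h); (15,4,g); (17,8,g); (17,12,h); (20,3,h)


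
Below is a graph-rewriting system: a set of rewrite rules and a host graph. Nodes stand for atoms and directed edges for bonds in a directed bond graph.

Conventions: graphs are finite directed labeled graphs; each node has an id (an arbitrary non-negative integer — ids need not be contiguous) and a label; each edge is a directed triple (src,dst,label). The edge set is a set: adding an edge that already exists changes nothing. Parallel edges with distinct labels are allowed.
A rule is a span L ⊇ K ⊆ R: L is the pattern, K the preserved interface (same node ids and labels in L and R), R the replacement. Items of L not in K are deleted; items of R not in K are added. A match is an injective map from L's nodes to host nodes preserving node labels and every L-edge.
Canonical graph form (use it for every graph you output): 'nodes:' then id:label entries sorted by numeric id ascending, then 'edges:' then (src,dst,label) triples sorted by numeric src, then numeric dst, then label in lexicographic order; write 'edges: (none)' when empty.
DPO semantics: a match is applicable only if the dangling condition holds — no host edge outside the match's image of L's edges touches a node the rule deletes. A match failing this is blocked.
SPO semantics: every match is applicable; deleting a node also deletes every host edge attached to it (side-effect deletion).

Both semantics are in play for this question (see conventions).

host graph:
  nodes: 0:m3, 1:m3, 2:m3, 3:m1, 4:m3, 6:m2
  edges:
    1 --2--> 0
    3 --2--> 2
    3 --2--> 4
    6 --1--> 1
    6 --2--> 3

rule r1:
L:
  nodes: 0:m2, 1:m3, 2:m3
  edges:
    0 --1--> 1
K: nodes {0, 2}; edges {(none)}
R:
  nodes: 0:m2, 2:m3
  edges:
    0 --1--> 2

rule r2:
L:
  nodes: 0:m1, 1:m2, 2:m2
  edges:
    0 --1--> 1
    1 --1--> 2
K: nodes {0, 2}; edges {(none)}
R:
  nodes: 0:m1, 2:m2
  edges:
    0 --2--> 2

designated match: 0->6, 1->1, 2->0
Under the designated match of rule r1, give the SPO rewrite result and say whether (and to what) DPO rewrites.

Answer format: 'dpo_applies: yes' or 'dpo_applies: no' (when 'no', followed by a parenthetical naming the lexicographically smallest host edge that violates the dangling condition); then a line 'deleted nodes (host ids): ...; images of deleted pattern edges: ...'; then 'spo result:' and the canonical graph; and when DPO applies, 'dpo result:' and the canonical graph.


dpo_applies: no
(the rule deletes node 1, which keeps host edge (1,0,2) outside the match image — the dangling condition fails, DPO blocks; SPO proceeds and side-deletes such edges)
deleted nodes (host ids): 1; images of deleted pattern edges: (6,1,1)
spo result:
nodes: 0:m3, 2:m3, 3:m1, 4:m3, 6:m2
edges: (3,2,2); (3,4,2); (6,0,1); (6,3,2)


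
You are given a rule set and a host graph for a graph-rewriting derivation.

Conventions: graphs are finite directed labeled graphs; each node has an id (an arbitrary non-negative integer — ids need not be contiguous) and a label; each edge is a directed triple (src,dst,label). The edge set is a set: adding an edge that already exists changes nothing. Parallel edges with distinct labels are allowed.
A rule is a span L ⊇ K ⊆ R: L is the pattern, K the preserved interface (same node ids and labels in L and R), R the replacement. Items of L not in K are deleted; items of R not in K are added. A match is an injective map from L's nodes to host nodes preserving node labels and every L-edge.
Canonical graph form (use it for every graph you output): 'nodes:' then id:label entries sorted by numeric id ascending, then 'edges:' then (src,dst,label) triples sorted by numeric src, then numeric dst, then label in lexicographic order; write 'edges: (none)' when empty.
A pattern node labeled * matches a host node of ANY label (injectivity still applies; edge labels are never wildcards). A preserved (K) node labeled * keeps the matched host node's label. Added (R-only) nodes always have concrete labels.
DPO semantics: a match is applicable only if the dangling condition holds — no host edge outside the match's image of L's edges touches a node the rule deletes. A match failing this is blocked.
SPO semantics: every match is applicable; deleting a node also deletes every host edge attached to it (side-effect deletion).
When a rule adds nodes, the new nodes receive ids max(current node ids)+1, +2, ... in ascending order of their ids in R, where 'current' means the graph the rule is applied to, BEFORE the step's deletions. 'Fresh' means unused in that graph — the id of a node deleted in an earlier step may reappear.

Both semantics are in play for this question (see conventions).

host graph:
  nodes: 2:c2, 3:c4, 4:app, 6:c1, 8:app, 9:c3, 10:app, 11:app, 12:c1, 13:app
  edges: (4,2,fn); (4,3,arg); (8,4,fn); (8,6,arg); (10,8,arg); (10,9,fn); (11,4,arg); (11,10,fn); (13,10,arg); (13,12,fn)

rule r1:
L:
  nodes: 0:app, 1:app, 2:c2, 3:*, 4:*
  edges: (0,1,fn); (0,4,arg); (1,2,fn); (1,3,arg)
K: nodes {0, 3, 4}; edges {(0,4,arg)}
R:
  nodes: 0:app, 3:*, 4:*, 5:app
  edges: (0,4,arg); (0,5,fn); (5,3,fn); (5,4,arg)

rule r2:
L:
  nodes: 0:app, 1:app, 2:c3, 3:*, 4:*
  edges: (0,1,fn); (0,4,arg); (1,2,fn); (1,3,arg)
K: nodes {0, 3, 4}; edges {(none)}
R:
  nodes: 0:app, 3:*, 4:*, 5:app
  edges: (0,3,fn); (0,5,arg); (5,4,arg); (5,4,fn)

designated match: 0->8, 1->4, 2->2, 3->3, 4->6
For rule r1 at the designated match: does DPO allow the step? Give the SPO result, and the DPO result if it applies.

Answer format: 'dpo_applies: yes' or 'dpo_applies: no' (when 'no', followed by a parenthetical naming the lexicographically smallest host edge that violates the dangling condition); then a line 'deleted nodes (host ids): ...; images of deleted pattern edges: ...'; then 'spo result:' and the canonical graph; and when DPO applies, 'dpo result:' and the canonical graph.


dpo_applies: no
(the rule deletes node 4, which keeps host edge (11,4,arg) outside the match image — the dangling condition fails, DPO blocks; SPO proceeds and side-deletes such edges)
deleted nodes (host ids): 2, 4; images of deleted pattern edges: (4,2,fn); (4,3,arg); (8,4,fn)
spo result:
nodes: 3:c4, 6:c1, 8:app, 9:c3, 10:app, 11:app, 12:c1, 13:app, 14:app
edges: (8,6,arg); (8,14,fn); (10,8,arg); (10,9,fn); (11,10,fn); (13,10,arg); (13,12,fn); (14,3,fn); (14,6,arg)


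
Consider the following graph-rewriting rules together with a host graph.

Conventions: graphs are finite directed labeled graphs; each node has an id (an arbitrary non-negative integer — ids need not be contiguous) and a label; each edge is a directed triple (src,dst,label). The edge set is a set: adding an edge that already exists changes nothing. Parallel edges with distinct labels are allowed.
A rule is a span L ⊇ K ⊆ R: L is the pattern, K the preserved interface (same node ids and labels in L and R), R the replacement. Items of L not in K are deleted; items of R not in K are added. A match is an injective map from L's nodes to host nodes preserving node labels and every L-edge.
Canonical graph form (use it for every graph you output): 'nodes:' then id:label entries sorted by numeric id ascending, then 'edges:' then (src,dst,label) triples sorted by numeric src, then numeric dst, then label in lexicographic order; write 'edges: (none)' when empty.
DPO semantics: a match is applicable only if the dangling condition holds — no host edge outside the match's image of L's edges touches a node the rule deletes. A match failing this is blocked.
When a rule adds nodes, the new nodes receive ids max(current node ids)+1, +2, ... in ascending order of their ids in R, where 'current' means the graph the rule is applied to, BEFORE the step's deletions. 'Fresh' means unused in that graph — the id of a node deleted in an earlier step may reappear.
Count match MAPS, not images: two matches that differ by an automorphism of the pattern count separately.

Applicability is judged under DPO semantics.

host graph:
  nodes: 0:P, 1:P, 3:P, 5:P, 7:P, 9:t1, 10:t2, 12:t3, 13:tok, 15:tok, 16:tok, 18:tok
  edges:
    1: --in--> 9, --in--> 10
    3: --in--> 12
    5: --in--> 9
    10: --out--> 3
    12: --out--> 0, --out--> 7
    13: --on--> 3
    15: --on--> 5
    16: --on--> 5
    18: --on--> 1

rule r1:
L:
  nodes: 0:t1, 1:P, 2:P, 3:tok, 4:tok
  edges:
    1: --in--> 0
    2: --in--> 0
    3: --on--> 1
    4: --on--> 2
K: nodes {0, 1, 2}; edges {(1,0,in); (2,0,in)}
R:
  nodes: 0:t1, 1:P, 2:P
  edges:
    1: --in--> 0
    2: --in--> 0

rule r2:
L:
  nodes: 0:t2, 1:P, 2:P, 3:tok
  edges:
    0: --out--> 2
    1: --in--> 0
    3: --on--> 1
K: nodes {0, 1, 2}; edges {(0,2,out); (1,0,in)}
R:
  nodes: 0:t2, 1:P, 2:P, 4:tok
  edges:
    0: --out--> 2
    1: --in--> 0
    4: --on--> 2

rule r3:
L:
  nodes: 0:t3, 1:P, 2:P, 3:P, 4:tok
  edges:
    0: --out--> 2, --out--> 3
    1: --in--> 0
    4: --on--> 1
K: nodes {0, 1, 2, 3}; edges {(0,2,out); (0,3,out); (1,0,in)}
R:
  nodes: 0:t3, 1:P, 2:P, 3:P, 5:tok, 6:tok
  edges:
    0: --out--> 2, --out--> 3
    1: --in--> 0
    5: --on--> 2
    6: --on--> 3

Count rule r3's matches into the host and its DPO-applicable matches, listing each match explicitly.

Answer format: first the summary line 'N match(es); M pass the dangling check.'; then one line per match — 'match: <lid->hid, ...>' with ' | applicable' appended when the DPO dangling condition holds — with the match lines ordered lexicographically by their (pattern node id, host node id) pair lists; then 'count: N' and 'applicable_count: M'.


2 match(es); 2 pass the dangling check.
match: 0->12, 1->3, 2->0, 3->7, 4->13 | applicable
match: 0->12, 1->3, 2->7, 3->0, 4->13 | applicable
count: 2
applicable_count: 2


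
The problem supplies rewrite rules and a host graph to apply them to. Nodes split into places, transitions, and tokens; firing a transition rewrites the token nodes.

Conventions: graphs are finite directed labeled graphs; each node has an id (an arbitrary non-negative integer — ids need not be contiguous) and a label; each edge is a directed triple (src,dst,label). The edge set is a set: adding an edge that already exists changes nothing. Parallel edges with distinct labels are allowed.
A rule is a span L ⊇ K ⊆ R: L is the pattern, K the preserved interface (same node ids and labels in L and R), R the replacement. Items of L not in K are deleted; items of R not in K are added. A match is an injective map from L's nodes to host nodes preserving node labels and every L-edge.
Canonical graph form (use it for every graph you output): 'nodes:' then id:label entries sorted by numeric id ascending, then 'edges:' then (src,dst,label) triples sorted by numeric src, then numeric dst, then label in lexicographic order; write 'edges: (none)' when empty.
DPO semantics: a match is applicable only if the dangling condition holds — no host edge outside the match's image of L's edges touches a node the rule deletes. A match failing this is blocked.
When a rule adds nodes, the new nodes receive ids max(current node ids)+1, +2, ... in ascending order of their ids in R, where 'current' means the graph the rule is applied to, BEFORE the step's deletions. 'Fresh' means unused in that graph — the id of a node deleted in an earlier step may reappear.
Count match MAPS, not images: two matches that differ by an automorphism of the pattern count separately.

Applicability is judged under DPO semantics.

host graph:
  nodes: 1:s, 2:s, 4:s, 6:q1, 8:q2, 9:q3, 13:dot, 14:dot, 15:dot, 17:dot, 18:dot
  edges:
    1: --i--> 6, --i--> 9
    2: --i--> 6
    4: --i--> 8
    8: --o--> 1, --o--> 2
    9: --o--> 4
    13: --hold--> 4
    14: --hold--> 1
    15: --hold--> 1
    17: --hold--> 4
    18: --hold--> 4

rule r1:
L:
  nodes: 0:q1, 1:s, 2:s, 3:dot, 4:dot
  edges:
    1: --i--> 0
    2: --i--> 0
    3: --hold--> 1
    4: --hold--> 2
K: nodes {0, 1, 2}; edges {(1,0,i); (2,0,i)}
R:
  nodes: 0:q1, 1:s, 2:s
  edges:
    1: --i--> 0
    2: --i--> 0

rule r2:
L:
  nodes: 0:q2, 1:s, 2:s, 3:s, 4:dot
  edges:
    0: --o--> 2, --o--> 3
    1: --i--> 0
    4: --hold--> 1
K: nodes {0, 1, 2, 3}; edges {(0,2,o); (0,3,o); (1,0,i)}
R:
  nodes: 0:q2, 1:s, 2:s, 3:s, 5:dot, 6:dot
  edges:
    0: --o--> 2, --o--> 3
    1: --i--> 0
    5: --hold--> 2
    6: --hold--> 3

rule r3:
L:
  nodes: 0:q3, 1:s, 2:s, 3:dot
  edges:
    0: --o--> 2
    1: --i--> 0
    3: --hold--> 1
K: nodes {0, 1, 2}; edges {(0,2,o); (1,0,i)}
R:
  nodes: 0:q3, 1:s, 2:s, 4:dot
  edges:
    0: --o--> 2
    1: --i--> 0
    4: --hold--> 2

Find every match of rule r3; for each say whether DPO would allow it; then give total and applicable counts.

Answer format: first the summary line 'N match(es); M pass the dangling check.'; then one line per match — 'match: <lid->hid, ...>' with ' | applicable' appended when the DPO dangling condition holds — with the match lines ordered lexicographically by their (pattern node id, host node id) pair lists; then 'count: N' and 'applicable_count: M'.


2 match(es); 2 pass the dangling check.
match: 0->9, 1->1, 2->4, 3->14 | applicable
match: 0->9, 1->1, 2->4, 3->15 | applicable
count: 2
applicable_count: 2


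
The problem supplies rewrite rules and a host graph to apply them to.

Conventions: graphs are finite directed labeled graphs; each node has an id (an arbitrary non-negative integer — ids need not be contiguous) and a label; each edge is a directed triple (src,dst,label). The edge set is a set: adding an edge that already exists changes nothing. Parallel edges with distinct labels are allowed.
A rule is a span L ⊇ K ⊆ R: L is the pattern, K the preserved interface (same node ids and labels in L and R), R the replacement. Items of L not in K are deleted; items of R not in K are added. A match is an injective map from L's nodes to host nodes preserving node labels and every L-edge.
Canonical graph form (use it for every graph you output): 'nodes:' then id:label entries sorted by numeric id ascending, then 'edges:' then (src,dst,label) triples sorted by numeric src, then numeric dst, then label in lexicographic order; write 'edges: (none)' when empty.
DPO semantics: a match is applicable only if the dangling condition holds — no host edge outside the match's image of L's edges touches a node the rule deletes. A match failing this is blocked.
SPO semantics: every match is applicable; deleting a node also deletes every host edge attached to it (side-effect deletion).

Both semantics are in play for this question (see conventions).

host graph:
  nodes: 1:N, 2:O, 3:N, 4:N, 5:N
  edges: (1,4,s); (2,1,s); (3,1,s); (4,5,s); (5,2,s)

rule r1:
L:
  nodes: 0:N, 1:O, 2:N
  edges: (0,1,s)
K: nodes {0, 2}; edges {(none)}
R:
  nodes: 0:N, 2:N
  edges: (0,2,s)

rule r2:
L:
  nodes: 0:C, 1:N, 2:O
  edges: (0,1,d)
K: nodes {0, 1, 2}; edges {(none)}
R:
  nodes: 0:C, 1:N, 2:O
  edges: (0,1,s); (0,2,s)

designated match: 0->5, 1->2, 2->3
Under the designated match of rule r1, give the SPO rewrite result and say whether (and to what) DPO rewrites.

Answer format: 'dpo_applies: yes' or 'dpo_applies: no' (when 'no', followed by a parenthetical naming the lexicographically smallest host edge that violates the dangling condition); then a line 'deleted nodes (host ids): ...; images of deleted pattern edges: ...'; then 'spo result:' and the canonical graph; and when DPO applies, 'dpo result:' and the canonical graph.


dpo_applies: no
(the rule deletes node 2, which keeps host edge (2,1,s) outside the match image — the dangling condition fails, DPO blocks; SPO proceeds and side-deletes such edges)
deleted nodes (host ids): 2; images of deleted pattern edges: (5,2,s)
spo result:
nodes: 1:N, 3:N, 4:N, 5:N
edges: (1,4,s); (3,1,s); (4,5,s); (5,3,s)
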